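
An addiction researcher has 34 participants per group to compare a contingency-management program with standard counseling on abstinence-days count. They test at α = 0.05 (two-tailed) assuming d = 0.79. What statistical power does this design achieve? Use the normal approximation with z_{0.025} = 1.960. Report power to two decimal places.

power ≈ 0.90

For two equal groups, power = Φ(d·√(n/2) − z_{α/2}).
d·√(n/2) = 0.79 × √(34/2) = 0.79 × 4.123 = 3.257.
z_β = 3.257 − 1.960 = 1.297.
Power = Φ(1.297) = 0.903.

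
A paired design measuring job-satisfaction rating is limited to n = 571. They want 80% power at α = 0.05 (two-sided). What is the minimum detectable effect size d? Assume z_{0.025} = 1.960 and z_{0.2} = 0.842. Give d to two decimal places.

d_min ≈ 0.12

For a single sample (or paired design) of n = 571: d_min = (z_{α/2} + z_β)/√n.
z-sum = 1.960 + 0.842 = 2.802.
d_min = 2.802 / √571 = 2.802 / 23.896 = 0.117.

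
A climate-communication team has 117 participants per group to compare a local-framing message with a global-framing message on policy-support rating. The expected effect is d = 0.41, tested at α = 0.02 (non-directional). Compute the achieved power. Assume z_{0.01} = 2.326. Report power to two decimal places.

power ≈ 0.79

For two equal groups, power = Φ(d·√(n/2) − z_{α/2}).
d·√(n/2) = 0.41 × √(117/2) = 0.41 × 7.649 = 3.136.
z_β = 3.136 − 2.326 = 0.810.
Power = Φ(0.810) = 0.791.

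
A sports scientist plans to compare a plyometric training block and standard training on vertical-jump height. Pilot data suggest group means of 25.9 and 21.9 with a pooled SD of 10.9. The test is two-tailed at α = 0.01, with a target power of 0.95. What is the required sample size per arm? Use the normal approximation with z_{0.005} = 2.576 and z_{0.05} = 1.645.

Cohen's d = |M₁ − M₂| / SD_pooled = |25.9 − 21.9| / 10.9 = 4.0 / 10.9 = 0.367.
For two independent groups with equal n: n = 2·((z_{α/2} + z_β) / d)².
z_{α/2} + z_β = 2.576 + 1.645 = 4.221.
n = 2 × (4.221 / 0.367)² = 2 × 11.501² = 2 × 132.28 = 264.6.
Round up to the next whole participant.

n = 265 per group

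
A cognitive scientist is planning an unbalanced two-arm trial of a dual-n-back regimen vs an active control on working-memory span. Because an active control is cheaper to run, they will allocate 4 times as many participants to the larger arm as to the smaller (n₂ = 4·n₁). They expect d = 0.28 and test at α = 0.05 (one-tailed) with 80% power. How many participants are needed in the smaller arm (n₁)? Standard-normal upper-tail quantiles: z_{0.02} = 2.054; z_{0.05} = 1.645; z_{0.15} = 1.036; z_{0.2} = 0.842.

With allocation ratio k = n₂/n₁ = 4, Var(x̄₁−x̄₂) = σ²(1/n₁ + 1/(k·n₁)) = σ²·(k+1)/(k·n₁).
So n₁ = (1 + 1/k)·((z_{α} + z_β)/d)² = 1.250 × (2.487/0.28)².
n₁ = 1.250 × 78.89 = 98.6.
Round up: n₁ = 99, giving n₂ = 4 × 99 = 396.

n₁ = 99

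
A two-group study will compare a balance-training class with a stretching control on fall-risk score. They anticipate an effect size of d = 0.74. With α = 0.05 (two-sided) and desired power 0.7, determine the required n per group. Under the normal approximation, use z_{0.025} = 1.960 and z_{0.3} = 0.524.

For two independent groups with equal n: n = 2·((z_{α/2} + z_β) / d)².
z_{α/2} + z_β = 1.960 + 0.524 = 2.484.
n = 2 × (2.484 / 0.74)² = 2 × 3.357² = 2 × 11.27 = 22.5.
Round up to the next whole participant.

n = 23 per group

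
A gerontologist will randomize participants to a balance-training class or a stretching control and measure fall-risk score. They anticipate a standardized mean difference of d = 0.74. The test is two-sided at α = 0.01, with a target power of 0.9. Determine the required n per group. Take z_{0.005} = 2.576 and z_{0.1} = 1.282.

For two independent groups with equal n: n = 2·((z_{α/2} + z_β) / d)².
z_{α/2} + z_β = 2.576 + 1.282 = 3.858.
n = 2 × (3.858 / 0.74)² = 2 × 5.214² = 2 × 27.18 = 54.4.
Round up to the next whole participant.

n = 55 per group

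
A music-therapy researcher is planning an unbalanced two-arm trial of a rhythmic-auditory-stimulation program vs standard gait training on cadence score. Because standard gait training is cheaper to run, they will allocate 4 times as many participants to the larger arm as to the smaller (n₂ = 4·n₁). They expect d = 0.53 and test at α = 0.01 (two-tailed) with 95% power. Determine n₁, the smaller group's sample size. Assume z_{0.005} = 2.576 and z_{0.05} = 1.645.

With allocation ratio k = n₂/n₁ = 4, Var(x̄₁−x̄₂) = σ²(1/n₁ + 1/(k·n₁)) = σ²·(k+1)/(k·n₁).
So n₁ = (1 + 1/k)·((z_{α/2} + z_β)/d)² = 1.250 × (4.221/0.53)².
n₁ = 1.250 × 63.43 = 79.3.
Round up: n₁ = 80, giving n₂ = 4 × 80 = 320.

n₁ = 80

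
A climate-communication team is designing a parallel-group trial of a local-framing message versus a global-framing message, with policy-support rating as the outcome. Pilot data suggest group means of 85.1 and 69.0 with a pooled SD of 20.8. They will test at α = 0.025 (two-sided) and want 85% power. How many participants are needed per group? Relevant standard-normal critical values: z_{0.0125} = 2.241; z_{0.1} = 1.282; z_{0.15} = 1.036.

n = 36 per group

Cohen's d = |M₁ − M₂| / SD_pooled = |85.1 − 69.0| / 20.8 = 16.1 / 20.8 = 0.774.
For two independent groups with equal n: n = 2·((z_{α/2} + z_β) / d)².
z_{α/2} + z_β = 2.241 + 1.036 = 3.277.
n = 2 × (3.277 / 0.774)² = 2 × 4.234² = 2 × 17.93 = 35.9.
Round up to the next whole participant.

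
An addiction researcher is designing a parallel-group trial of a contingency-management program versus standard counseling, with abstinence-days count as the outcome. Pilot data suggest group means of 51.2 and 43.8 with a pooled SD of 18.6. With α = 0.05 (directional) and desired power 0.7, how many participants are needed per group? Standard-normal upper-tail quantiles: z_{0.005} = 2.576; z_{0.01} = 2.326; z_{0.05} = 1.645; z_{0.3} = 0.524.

n = 60 per group

Cohen's d = |M₁ − M₂| / SD_pooled = |51.2 − 43.8| / 18.6 = 7.4 / 18.6 = 0.398.
For two independent groups with equal n: n = 2·((z_{α} + z_β) / d)².
z_{α} + z_β = 1.645 + 0.524 = 2.169.
n = 2 × (2.169 / 0.398)² = 2 × 5.450² = 2 × 29.70 = 59.4.
Round up to the next whole participant.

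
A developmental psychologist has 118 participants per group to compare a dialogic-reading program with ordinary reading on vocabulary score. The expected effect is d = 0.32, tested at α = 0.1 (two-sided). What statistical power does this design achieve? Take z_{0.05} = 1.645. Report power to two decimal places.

power ≈ 0.79

For two equal groups, power = Φ(d·√(n/2) − z_{α/2}).
d·√(n/2) = 0.32 × √(118/2) = 0.32 × 7.681 = 2.458.
z_β = 2.458 − 1.645 = 0.813.
Power = Φ(0.813) = 0.792.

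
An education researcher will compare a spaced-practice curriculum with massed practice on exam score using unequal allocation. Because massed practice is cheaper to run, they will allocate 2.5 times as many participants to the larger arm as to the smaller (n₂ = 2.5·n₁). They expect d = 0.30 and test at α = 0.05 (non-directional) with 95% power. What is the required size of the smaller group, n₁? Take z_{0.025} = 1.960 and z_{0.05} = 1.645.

With allocation ratio k = n₂/n₁ = 2.5, Var(x̄₁−x̄₂) = σ²(1/n₁ + 1/(k·n₁)) = σ²·(k+1)/(k·n₁).
So n₁ = (1 + 1/k)·((z_{α/2} + z_β)/d)² = 1.400 × (3.605/0.30)².
n₁ = 1.400 × 144.40 = 202.2.
Round up: n₁ = 203, giving n₂ = ⌈2.5 × 203⌉ = ⌈507.5⌉ = 508.

n₁ = 203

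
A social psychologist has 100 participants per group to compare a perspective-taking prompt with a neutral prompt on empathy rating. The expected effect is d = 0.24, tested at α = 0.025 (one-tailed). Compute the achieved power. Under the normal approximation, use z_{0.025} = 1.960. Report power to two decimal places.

power ≈ 0.40

For two equal groups, power = Φ(d·√(n/2) − z_{α}).
d·√(n/2) = 0.24 × √(100/2) = 0.24 × 7.071 = 1.697.
z_β = 1.697 − 1.960 = -0.263.
Power = Φ(-0.263) = 0.396.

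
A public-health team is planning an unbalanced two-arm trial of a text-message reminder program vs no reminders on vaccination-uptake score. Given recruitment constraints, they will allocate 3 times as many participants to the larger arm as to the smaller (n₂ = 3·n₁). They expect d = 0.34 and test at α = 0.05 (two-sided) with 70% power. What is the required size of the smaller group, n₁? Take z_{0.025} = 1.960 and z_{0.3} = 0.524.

With allocation ratio k = n₂/n₁ = 3, Var(x̄₁−x̄₂) = σ²(1/n₁ + 1/(k·n₁)) = σ²·(k+1)/(k·n₁).
So n₁ = (1 + 1/k)·((z_{α/2} + z_β)/d)² = 1.333 × (2.484/0.34)².
n₁ = 1.333 × 53.38 = 71.2.
Round up: n₁ = 72, giving n₂ = 3 × 72 = 216.

n₁ = 72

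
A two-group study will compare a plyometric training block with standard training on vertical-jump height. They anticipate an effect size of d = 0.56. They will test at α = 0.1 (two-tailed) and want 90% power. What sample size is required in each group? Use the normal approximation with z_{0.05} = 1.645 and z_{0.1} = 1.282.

n = 55 per group

For two independent groups with equal n: n = 2·((z_{α/2} + z_β) / d)².
z_{α/2} + z_β = 1.645 + 1.282 = 2.927.
n = 2 × (2.927 / 0.56)² = 2 × 5.227² = 2 × 27.32 = 54.6.
Round up to the next whole participant.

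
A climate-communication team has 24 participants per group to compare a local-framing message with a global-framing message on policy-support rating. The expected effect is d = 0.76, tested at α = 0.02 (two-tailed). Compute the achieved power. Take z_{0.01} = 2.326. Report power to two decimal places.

power ≈ 0.62

For two equal groups, power = Φ(d·√(n/2) − z_{α/2}).
d·√(n/2) = 0.76 × √(24/2) = 0.76 × 3.464 = 2.633.
z_β = 2.633 − 2.326 = 0.307.
Power = Φ(0.307) = 0.620.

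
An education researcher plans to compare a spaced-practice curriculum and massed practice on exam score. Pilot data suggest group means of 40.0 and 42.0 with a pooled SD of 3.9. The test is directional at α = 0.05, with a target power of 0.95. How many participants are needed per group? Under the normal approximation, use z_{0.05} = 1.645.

Cohen's d = |M₁ − M₂| / SD_pooled = |40.0 − 42.0| / 3.9 = 2.0 / 3.9 = 0.513.
For two independent groups with equal n: n = 2·((z_{α} + z_β) / d)².
z_{α} + z_β = 1.645 + 1.645 = 3.290.
n = 2 × (3.290 / 0.513)² = 2 × 6.413² = 2 × 41.13 = 82.3.
Round up to the next whole participant.

n = 83 per group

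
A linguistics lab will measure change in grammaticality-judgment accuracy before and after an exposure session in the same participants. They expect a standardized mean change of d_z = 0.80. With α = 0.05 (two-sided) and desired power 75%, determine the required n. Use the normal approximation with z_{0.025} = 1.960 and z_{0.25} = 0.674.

For a paired (one-sample on differences) test: n = ((z_{α/2} + z_β) / d)².
z_{α/2} + z_β = 1.960 + 0.674 = 2.634.
n = (2.634 / 0.80)² = 3.292² = 10.84.
Round up.

n = 11 pairs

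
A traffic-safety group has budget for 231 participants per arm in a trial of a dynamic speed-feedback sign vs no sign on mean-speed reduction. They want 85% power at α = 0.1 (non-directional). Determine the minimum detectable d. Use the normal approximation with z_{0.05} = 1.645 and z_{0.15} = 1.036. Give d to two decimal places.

For two independent groups of n = 231 each: d_min = (z_{α/2} + z_β)·√(2/n).
z-sum = 1.645 + 1.036 = 2.681.
d_min = 2.681 × √(2/231) = 2.681 × 0.0930 = 0.249.

d_min ≈ 0.25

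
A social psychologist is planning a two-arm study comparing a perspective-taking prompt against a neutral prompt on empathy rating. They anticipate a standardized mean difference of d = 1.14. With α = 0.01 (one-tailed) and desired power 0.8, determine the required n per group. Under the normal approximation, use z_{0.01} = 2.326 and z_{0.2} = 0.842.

n = 16 per group

For two independent groups with equal n: n = 2·((z_{α} + z_β) / d)².
z_{α} + z_β = 2.326 + 0.842 = 3.168.
n = 2 × (3.168 / 1.14)² = 2 × 2.779² = 2 × 7.72 = 15.4.
Round up to the next whole participant.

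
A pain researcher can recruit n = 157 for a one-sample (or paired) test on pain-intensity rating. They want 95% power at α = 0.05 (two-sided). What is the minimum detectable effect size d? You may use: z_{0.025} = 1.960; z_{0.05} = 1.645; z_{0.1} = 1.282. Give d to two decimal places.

d_min ≈ 0.29

For a single sample (or paired design) of n = 157: d_min = (z_{α/2} + z_β)/√n.
z-sum = 1.960 + 1.645 = 3.605.
d_min = 3.605 / √157 = 3.605 / 12.530 = 0.288.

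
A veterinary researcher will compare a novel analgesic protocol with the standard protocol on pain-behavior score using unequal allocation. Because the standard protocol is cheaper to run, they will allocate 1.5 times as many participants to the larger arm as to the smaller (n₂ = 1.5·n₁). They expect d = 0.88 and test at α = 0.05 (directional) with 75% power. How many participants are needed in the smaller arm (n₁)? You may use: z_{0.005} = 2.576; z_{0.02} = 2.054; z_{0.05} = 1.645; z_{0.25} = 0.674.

n₁ = 12

With allocation ratio k = n₂/n₁ = 1.5, Var(x̄₁−x̄₂) = σ²(1/n₁ + 1/(k·n₁)) = σ²·(k+1)/(k·n₁).
So n₁ = (1 + 1/k)·((z_{α} + z_β)/d)² = 1.667 × (2.319/0.88)².
n₁ = 1.667 × 6.94 = 11.6.
Round up: n₁ = 12, giving n₂ = 1.5 × 12 = 18.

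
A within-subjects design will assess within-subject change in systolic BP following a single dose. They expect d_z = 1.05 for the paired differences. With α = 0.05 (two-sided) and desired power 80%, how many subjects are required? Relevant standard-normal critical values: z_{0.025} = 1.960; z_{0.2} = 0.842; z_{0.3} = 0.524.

n = 8 pairs

For a paired (one-sample on differences) test: n = ((z_{α/2} + z_β) / d)².
z_{α/2} + z_β = 1.960 + 0.842 = 2.802.
n = (2.802 / 1.05)² = 2.669² = 7.12.
Round up.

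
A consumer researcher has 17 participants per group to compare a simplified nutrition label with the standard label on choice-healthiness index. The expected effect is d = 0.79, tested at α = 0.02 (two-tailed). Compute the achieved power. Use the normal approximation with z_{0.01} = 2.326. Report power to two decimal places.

power ≈ 0.49

For two equal groups, power = Φ(d·√(n/2) − z_{α/2}).
d·√(n/2) = 0.79 × √(17/2) = 0.79 × 2.915 = 2.303.
z_β = 2.303 − 2.326 = -0.023.
Power = Φ(-0.023) = 0.491.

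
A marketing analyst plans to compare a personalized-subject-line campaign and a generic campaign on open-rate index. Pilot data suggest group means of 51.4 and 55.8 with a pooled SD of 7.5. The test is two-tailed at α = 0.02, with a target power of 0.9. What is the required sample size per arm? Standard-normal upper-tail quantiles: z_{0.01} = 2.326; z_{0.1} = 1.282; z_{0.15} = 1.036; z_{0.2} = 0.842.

Cohen's d = |M₁ − M₂| / SD_pooled = |51.4 − 55.8| / 7.5 = 4.4 / 7.5 = 0.587.
For two independent groups with equal n: n = 2·((z_{α/2} + z_β) / d)².
z_{α/2} + z_β = 2.326 + 1.282 = 3.608.
n = 2 × (3.608 / 0.587)² = 2 × 6.147² = 2 × 37.78 = 75.6.
Round up to the next whole participant.

n = 76 per group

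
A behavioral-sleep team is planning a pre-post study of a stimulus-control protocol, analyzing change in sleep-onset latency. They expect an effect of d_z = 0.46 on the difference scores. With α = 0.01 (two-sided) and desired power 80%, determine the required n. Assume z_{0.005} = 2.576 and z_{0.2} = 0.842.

n = 56 pairs

For a paired (one-sample on differences) test: n = ((z_{α/2} + z_β) / d)².
z_{α/2} + z_β = 2.576 + 0.842 = 3.418.
n = (3.418 / 0.46)² = 7.430² = 55.21.
Round up.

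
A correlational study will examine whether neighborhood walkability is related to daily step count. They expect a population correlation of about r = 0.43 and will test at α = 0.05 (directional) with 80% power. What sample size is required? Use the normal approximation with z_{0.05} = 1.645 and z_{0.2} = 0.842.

Fisher's z: C = ½·ln((1+r)/(1−r)) = ½·ln(2.5088) = 0.4599.
n = ((z_{α} + z_β)/C)² + 3.
(1.645 + 0.842) / 0.4599 = 2.487 / 0.4599 = 5.408.
n = 5.408² + 3 = 29.24 + 3 = 32.2.
Round up.

n = 33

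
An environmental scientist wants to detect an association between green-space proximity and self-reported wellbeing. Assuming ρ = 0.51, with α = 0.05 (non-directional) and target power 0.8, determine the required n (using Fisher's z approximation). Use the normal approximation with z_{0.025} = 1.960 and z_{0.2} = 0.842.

Fisher's z: C = ½·ln((1+r)/(1−r)) = ½·ln(3.0816) = 0.5627.
n = ((z_{α/2} + z_β)/C)² + 3.
(1.960 + 0.842) / 0.5627 = 2.802 / 0.5627 = 4.980.
n = 4.980² + 3 = 24.80 + 3 = 27.8.
Round up.

n = 28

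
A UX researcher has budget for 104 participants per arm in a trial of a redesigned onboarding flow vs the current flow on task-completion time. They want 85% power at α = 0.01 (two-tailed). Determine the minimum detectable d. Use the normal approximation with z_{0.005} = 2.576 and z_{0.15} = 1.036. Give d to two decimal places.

d_min ≈ 0.50

For two independent groups of n = 104 each: d_min = (z_{α/2} + z_β)·√(2/n).
z-sum = 2.576 + 1.036 = 3.612.
d_min = 3.612 × √(2/104) = 3.612 × 0.1387 = 0.501.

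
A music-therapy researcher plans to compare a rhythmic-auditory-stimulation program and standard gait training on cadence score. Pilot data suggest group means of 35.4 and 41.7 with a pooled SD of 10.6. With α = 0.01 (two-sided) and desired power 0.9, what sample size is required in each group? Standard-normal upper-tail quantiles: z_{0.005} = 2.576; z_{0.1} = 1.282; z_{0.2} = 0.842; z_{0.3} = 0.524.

n = 85 per group

Cohen's d = |M₁ − M₂| / SD_pooled = |35.4 − 41.7| / 10.6 = 6.3 / 10.6 = 0.594.
For two independent groups with equal n: n = 2·((z_{α/2} + z_β) / d)².
z_{α/2} + z_β = 2.576 + 1.282 = 3.858.
n = 2 × (3.858 / 0.594)² = 2 × 6.495² = 2 × 42.18 = 84.4.
Round up to the next whole participant.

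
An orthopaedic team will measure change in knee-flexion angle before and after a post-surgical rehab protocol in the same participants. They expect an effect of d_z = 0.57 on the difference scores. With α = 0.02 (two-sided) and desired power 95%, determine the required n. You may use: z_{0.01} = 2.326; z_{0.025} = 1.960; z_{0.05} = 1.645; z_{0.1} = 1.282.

For a paired (one-sample on differences) test: n = ((z_{α/2} + z_β) / d)².
z_{α/2} + z_β = 2.326 + 1.645 = 3.971.
n = (3.971 / 0.57)² = 6.967² = 48.53.
Round up.

n = 49 pairs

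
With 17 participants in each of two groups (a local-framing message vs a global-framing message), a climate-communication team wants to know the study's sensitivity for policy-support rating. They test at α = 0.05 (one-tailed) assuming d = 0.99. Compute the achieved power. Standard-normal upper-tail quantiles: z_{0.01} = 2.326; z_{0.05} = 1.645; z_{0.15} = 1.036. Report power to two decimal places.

power ≈ 0.89

For two equal groups, power = Φ(d·√(n/2) − z_{α}).
d·√(n/2) = 0.99 × √(17/2) = 0.99 × 2.915 = 2.886.
z_β = 2.886 − 1.645 = 1.241.
Power = Φ(1.241) = 0.893.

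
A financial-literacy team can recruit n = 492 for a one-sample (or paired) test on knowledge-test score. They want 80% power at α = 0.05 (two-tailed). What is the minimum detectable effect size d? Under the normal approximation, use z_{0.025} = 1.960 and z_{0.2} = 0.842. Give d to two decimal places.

d_min ≈ 0.13

For a single sample (or paired design) of n = 492: d_min = (z_{α/2} + z_β)/√n.
z-sum = 1.960 + 0.842 = 2.802.
d_min = 2.802 / √492 = 2.802 / 22.181 = 0.126.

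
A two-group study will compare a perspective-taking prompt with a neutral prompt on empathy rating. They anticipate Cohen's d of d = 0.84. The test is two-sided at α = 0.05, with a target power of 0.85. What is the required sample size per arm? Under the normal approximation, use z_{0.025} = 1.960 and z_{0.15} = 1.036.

n = 26 per group

For two independent groups with equal n: n = 2·((z_{α/2} + z_β) / d)².
z_{α/2} + z_β = 1.960 + 1.036 = 2.996.
n = 2 × (2.996 / 0.84)² = 2 × 3.567² = 2 × 12.72 = 25.4.
Round up to the next whole participant.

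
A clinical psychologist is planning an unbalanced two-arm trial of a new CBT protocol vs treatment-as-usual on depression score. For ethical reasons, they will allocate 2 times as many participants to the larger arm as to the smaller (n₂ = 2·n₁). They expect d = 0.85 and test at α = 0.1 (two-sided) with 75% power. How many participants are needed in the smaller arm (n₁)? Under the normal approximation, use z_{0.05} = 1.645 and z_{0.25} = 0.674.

n₁ = 12

With allocation ratio k = n₂/n₁ = 2, Var(x̄₁−x̄₂) = σ²(1/n₁ + 1/(k·n₁)) = σ²·(k+1)/(k·n₁).
So n₁ = (1 + 1/k)·((z_{α/2} + z_β)/d)² = 1.500 × (2.319/0.85)².
n₁ = 1.500 × 7.44 = 11.2.
Round up: n₁ = 12, giving n₂ = 2 × 12 = 24.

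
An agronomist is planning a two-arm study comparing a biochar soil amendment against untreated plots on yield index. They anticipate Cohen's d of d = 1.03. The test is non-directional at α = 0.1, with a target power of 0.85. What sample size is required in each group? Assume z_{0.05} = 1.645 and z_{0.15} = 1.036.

n = 14 per group

For two independent groups with equal n: n = 2·((z_{α/2} + z_β) / d)².
z_{α/2} + z_β = 1.645 + 1.036 = 2.681.
n = 2 × (2.681 / 1.03)² = 2 × 2.603² = 2 × 6.78 = 13.6.
Round up to the next whole participant.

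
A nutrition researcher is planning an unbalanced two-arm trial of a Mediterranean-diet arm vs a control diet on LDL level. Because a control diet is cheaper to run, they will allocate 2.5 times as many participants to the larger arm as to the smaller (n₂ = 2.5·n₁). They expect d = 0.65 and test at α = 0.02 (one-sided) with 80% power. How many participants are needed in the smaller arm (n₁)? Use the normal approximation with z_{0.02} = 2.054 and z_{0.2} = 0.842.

With allocation ratio k = n₂/n₁ = 2.5, Var(x̄₁−x̄₂) = σ²(1/n₁ + 1/(k·n₁)) = σ²·(k+1)/(k·n₁).
So n₁ = (1 + 1/k)·((z_{α} + z_β)/d)² = 1.400 × (2.896/0.65)².
n₁ = 1.400 × 19.85 = 27.8.
Round up: n₁ = 28, giving n₂ = 2.5 × 28 = 70.

n₁ = 28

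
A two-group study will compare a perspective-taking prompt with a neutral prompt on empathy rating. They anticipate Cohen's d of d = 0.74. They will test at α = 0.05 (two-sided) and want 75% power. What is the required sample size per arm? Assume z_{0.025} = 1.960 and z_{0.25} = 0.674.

For two independent groups with equal n: n = 2·((z_{α/2} + z_β) / d)².
z_{α/2} + z_β = 1.960 + 0.674 = 2.634.
n = 2 × (2.634 / 0.74)² = 2 × 3.559² = 2 × 12.67 = 25.3.
Round up to the next whole participant.

n = 26 per group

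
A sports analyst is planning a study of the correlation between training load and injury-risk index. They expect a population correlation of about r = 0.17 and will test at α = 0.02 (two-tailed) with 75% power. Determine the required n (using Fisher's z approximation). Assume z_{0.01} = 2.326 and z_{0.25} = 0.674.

n = 309

Fisher's z: C = ½·ln((1+r)/(1−r)) = ½·ln(1.4096) = 0.1717.
n = ((z_{α/2} + z_β)/C)² + 3.
(2.326 + 0.674) / 0.1717 = 3.000 / 0.1717 = 17.472.
n = 17.472² + 3 = 305.28 + 3 = 308.3.
Round up.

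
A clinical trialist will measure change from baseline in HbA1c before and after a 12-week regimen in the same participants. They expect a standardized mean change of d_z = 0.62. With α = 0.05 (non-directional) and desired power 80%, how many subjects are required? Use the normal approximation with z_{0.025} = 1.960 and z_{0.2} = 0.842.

n = 21 pairs

For a paired (one-sample on differences) test: n = ((z_{α/2} + z_β) / d)².
z_{α/2} + z_β = 1.960 + 0.842 = 2.802.
n = (2.802 / 0.62)² = 4.519² = 20.42.
Round up.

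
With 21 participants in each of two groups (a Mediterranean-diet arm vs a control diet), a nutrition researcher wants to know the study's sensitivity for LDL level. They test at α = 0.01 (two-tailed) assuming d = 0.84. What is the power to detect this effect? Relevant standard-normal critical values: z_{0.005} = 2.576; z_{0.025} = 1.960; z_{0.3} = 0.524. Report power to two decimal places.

For two equal groups, power = Φ(d·√(n/2) − z_{α/2}).
d·√(n/2) = 0.84 × √(21/2) = 0.84 × 3.240 = 2.722.
z_β = 2.722 − 2.576 = 0.146.
Power = Φ(0.146) = 0.558.

power ≈ 0.56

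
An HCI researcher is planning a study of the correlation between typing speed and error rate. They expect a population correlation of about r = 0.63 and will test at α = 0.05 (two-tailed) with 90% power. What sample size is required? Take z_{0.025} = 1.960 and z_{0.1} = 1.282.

n = 23

Fisher's z: C = ½·ln((1+r)/(1−r)) = ½·ln(4.4054) = 0.7414.
n = ((z_{α/2} + z_β)/C)² + 3.
(1.960 + 1.282) / 0.7414 = 3.242 / 0.7414 = 4.373.
n = 4.373² + 3 = 19.12 + 3 = 22.1.
Round up.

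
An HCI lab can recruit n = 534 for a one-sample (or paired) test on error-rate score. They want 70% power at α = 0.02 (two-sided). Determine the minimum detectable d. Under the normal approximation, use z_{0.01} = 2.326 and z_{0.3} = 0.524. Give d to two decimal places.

d_min ≈ 0.12

For a single sample (or paired design) of n = 534: d_min = (z_{α/2} + z_β)/√n.
z-sum = 2.326 + 0.524 = 2.850.
d_min = 2.850 / √534 = 2.850 / 23.108 = 0.123.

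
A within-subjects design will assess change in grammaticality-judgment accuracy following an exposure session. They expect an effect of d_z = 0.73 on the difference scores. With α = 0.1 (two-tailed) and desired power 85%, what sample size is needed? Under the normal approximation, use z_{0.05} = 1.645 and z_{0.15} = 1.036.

For a paired (one-sample on differences) test: n = ((z_{α/2} + z_β) / d)².
z_{α/2} + z_β = 1.645 + 1.036 = 2.681.
n = (2.681 / 0.73)² = 3.673² = 13.49.
Round up.

n = 14 pairs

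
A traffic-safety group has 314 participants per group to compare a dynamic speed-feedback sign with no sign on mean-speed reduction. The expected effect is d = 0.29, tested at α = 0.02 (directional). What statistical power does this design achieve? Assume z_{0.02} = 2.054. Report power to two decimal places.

For two equal groups, power = Φ(d·√(n/2) − z_{α}).
d·√(n/2) = 0.29 × √(314/2) = 0.29 × 12.530 = 3.634.
z_β = 3.634 − 2.054 = 1.580.
Power = Φ(1.580) = 0.943.

power ≈ 0.94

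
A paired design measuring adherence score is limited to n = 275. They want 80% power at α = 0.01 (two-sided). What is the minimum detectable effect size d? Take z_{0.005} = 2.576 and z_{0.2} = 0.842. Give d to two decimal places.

d_min ≈ 0.21

For a single sample (or paired design) of n = 275: d_min = (z_{α/2} + z_β)/√n.
z-sum = 2.576 + 0.842 = 3.418.
d_min = 3.418 / √275 = 3.418 / 16.583 = 0.206.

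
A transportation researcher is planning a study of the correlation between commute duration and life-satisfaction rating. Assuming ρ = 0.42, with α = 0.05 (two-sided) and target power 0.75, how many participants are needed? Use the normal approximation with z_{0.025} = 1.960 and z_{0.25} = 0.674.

Fisher's z: C = ½·ln((1+r)/(1−r)) = ½·ln(2.4483) = 0.4477.
n = ((z_{α/2} + z_β)/C)² + 3.
(1.960 + 0.674) / 0.4477 = 2.634 / 0.4477 = 5.883.
n = 5.883² + 3 = 34.61 + 3 = 37.6.
Round up.

n = 38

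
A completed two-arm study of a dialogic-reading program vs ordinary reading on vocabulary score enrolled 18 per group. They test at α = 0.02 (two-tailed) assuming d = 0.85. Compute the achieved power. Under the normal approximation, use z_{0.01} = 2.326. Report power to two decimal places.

power ≈ 0.59

For two equal groups, power = Φ(d·√(n/2) − z_{α/2}).
d·√(n/2) = 0.85 × √(18/2) = 0.85 × 3.000 = 2.550.
z_β = 2.550 − 2.326 = 0.224.
Power = Φ(0.224) = 0.589.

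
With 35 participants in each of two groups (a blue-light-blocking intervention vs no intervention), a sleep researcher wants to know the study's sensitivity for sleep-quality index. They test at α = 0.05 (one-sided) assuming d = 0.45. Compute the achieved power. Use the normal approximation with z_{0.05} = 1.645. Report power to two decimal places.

power ≈ 0.59

For two equal groups, power = Φ(d·√(n/2) − z_{α}).
d·√(n/2) = 0.45 × √(35/2) = 0.45 × 4.183 = 1.882.
z_β = 1.882 − 1.645 = 0.237.
Power = Φ(0.237) = 0.594.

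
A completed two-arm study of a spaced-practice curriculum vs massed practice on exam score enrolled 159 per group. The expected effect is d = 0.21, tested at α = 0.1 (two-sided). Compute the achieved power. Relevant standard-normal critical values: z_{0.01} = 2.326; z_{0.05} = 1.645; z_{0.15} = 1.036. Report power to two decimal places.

For two equal groups, power = Φ(d·√(n/2) − z_{α/2}).
d·√(n/2) = 0.21 × √(159/2) = 0.21 × 8.916 = 1.872.
z_β = 1.872 − 1.645 = 0.227.
Power = Φ(0.227) = 0.590.

power ≈ 0.59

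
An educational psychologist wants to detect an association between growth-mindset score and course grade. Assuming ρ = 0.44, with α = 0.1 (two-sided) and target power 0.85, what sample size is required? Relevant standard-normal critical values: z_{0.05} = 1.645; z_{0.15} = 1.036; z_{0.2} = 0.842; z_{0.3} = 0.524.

Fisher's z: C = ½·ln((1+r)/(1−r)) = ½·ln(2.5714) = 0.4722.
n = ((z_{α/2} + z_β)/C)² + 3.
(1.645 + 1.036) / 0.4722 = 2.681 / 0.4722 = 5.678.
n = 5.678² + 3 = 32.24 + 3 = 35.2.
Round up.

n = 36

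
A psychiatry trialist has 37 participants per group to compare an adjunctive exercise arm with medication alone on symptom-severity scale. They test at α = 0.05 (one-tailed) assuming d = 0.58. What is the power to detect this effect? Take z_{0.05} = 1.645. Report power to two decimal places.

For two equal groups, power = Φ(d·√(n/2) − z_{α}).
d·√(n/2) = 0.58 × √(37/2) = 0.58 × 4.301 = 2.495.
z_β = 2.495 − 1.645 = 0.850.
Power = Φ(0.850) = 0.802.

power ≈ 0.80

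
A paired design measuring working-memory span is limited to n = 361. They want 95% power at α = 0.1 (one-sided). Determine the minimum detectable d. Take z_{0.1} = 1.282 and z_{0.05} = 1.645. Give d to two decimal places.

d_min ≈ 0.15

For a single sample (or paired design) of n = 361: d_min = (z_{α} + z_β)/√n.
z-sum = 1.282 + 1.645 = 2.927.
d_min = 2.927 / √361 = 2.927 / 19.000 = 0.154.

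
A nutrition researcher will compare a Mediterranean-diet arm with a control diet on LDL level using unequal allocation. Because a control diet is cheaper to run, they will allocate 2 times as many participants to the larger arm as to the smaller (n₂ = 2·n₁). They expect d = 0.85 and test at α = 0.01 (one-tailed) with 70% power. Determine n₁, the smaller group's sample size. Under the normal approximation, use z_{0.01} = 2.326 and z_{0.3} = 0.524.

With allocation ratio k = n₂/n₁ = 2, Var(x̄₁−x̄₂) = σ²(1/n₁ + 1/(k·n₁)) = σ²·(k+1)/(k·n₁).
So n₁ = (1 + 1/k)·((z_{α} + z_β)/d)² = 1.500 × (2.850/0.85)².
n₁ = 1.500 × 11.24 = 16.9.
Round up: n₁ = 17, giving n₂ = 2 × 17 = 34.

n₁ = 17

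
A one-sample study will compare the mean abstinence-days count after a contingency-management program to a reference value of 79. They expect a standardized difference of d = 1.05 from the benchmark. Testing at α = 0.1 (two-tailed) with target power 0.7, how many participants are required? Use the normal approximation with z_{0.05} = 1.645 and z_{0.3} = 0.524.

For a one-sample test: n = ((z_{α/2} + z_β) / d)².
z_{α/2} + z_β = 1.645 + 0.524 = 2.169.
n = (2.169 / 1.05)² = 2.066² = 4.27.
Round up.

n = 5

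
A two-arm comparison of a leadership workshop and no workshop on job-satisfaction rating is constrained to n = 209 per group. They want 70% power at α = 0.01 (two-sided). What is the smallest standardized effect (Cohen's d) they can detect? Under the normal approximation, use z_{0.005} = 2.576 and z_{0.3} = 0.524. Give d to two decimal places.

d_min ≈ 0.30

For two independent groups of n = 209 each: d_min = (z_{α/2} + z_β)·√(2/n).
z-sum = 2.576 + 0.524 = 3.100.
d_min = 3.100 × √(2/209) = 3.100 × 0.0978 = 0.303.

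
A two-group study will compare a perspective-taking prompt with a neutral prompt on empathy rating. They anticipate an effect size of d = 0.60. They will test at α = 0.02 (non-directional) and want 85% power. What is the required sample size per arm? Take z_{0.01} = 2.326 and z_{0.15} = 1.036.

n = 63 per group

For two independent groups with equal n: n = 2·((z_{α/2} + z_β) / d)².
z_{α/2} + z_β = 2.326 + 1.036 = 3.362.
n = 2 × (3.362 / 0.60)² = 2 × 5.603² = 2 × 31.40 = 62.8.
Round up to the next whole participant.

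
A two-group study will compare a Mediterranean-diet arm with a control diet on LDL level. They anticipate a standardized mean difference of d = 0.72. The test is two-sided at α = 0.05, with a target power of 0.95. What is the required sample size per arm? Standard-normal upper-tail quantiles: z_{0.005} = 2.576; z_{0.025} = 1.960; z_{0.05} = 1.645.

n = 51 per group

For two independent groups with equal n: n = 2·((z_{α/2} + z_β) / d)².
z_{α/2} + z_β = 1.960 + 1.645 = 3.605.
n = 2 × (3.605 / 0.72)² = 2 × 5.007² = 2 × 25.07 = 50.1.
Round up to the next whole participant.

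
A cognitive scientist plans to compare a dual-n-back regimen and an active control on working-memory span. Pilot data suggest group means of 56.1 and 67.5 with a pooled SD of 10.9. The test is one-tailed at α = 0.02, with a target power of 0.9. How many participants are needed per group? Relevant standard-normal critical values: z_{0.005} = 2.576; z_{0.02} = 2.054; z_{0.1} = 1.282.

Cohen's d = |M₁ − M₂| / SD_pooled = |56.1 − 67.5| / 10.9 = 11.4 / 10.9 = 1.046.
For two independent groups with equal n: n = 2·((z_{α} + z_β) / d)².
z_{α} + z_β = 2.054 + 1.282 = 3.336.
n = 2 × (3.336 / 1.046)² = 2 × 3.189² = 2 × 10.17 = 20.3.
Round up to the next whole participant.

n = 21 per group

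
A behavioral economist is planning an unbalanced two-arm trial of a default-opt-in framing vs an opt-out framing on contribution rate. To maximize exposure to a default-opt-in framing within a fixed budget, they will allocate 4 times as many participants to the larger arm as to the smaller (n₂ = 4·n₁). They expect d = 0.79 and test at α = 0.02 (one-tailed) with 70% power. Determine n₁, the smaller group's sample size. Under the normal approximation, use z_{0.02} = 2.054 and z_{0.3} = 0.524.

With allocation ratio k = n₂/n₁ = 4, Var(x̄₁−x̄₂) = σ²(1/n₁ + 1/(k·n₁)) = σ²·(k+1)/(k·n₁).
So n₁ = (1 + 1/k)·((z_{α} + z_β)/d)² = 1.250 × (2.578/0.79)².
n₁ = 1.250 × 10.65 = 13.3.
Round up: n₁ = 14, giving n₂ = 4 × 14 = 56.

n₁ = 14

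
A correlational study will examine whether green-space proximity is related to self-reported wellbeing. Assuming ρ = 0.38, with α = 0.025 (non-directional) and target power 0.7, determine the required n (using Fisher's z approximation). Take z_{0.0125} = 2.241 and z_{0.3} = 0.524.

n = 51

Fisher's z: C = ½·ln((1+r)/(1−r)) = ½·ln(2.2258) = 0.4001.
n = ((z_{α/2} + z_β)/C)² + 3.
(2.241 + 0.524) / 0.4001 = 2.765 / 0.4001 = 6.911.
n = 6.911² + 3 = 47.76 + 3 = 50.8.
Round up.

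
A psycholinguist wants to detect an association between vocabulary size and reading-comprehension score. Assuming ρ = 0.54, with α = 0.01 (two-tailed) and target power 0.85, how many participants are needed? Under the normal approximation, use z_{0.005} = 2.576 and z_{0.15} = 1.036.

Fisher's z: C = ½·ln((1+r)/(1−r)) = ½·ln(3.3478) = 0.6042.
n = ((z_{α/2} + z_β)/C)² + 3.
(2.576 + 1.036) / 0.6042 = 3.612 / 0.6042 = 5.978.
n = 5.978² + 3 = 35.74 + 3 = 38.7.
Round up.

n = 39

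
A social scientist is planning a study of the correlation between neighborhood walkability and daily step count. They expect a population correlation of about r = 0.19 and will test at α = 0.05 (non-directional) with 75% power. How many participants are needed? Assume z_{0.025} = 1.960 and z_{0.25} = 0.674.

Fisher's z: C = ½·ln((1+r)/(1−r)) = ½·ln(1.4691) = 0.1923.
n = ((z_{α/2} + z_β)/C)² + 3.
(1.960 + 0.674) / 0.1923 = 2.634 / 0.1923 = 13.697.
n = 13.697² + 3 = 187.62 + 3 = 190.6.
Round up.

n = 191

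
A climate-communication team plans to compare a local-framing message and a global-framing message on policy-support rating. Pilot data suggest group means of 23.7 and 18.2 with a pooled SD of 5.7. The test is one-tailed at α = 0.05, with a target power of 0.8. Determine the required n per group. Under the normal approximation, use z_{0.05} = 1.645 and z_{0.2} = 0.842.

n = 14 per group

Cohen's d = |M₁ − M₂| / SD_pooled = |23.7 − 18.2| / 5.7 = 5.5 / 5.7 = 0.965.
For two independent groups with equal n: n = 2·((z_{α} + z_β) / d)².
z_{α} + z_β = 1.645 + 0.842 = 2.487.
n = 2 × (2.487 / 0.965)² = 2 × 2.577² = 2 × 6.64 = 13.3.
Round up to the next whole participant.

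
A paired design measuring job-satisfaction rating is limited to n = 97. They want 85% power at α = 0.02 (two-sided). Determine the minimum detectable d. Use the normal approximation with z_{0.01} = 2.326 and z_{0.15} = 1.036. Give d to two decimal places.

d_min ≈ 0.34

For a single sample (or paired design) of n = 97: d_min = (z_{α/2} + z_β)/√n.
z-sum = 2.326 + 1.036 = 3.362.
d_min = 3.362 / √97 = 3.362 / 9.849 = 0.341.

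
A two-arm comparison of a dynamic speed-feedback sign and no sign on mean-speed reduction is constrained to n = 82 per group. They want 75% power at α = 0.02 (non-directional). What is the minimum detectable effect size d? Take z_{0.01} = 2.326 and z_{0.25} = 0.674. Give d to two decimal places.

d_min ≈ 0.47

For two independent groups of n = 82 each: d_min = (z_{α/2} + z_β)·√(2/n).
z-sum = 2.326 + 0.674 = 3.000.
d_min = 3.000 × √(2/82) = 3.000 × 0.1562 = 0.469.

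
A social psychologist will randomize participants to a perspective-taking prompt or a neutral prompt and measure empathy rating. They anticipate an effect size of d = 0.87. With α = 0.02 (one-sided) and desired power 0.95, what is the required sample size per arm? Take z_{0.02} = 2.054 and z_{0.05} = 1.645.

n = 37 per group

For two independent groups with equal n: n = 2·((z_{α} + z_β) / d)².
z_{α} + z_β = 2.054 + 1.645 = 3.699.
n = 2 × (3.699 / 0.87)² = 2 × 4.252² = 2 × 18.08 = 36.2.
Round up to the next whole participant.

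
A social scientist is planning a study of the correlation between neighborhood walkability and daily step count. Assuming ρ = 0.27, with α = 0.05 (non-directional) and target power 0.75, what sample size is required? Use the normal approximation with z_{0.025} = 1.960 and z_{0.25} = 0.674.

Fisher's z: C = ½·ln((1+r)/(1−r)) = ½·ln(1.7397) = 0.2769.
n = ((z_{α/2} + z_β)/C)² + 3.
(1.960 + 0.674) / 0.2769 = 2.634 / 0.2769 = 9.512.
n = 9.512² + 3 = 90.49 + 3 = 93.5.
Round up.

n = 94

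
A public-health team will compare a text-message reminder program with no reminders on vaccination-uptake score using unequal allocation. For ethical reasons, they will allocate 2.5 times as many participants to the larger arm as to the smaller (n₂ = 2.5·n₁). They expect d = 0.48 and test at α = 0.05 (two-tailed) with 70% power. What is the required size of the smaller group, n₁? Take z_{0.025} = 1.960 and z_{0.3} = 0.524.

With allocation ratio k = n₂/n₁ = 2.5, Var(x̄₁−x̄₂) = σ²(1/n₁ + 1/(k·n₁)) = σ²·(k+1)/(k·n₁).
So n₁ = (1 + 1/k)·((z_{α/2} + z_β)/d)² = 1.400 × (2.484/0.48)².
n₁ = 1.400 × 26.78 = 37.5.
Round up: n₁ = 38, giving n₂ = 2.5 × 38 = 95.

n₁ = 38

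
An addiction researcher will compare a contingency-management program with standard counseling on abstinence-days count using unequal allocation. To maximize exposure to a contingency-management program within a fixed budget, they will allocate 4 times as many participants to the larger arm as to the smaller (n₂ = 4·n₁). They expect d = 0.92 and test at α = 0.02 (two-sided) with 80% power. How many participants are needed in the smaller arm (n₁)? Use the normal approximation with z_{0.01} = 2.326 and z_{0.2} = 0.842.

With allocation ratio k = n₂/n₁ = 4, Var(x̄₁−x̄₂) = σ²(1/n₁ + 1/(k·n₁)) = σ²·(k+1)/(k·n₁).
So n₁ = (1 + 1/k)·((z_{α/2} + z_β)/d)² = 1.250 × (3.168/0.92)².
n₁ = 1.250 × 11.86 = 14.8.
Round up: n₁ = 15, giving n₂ = 4 × 15 = 60.

n₁ = 15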